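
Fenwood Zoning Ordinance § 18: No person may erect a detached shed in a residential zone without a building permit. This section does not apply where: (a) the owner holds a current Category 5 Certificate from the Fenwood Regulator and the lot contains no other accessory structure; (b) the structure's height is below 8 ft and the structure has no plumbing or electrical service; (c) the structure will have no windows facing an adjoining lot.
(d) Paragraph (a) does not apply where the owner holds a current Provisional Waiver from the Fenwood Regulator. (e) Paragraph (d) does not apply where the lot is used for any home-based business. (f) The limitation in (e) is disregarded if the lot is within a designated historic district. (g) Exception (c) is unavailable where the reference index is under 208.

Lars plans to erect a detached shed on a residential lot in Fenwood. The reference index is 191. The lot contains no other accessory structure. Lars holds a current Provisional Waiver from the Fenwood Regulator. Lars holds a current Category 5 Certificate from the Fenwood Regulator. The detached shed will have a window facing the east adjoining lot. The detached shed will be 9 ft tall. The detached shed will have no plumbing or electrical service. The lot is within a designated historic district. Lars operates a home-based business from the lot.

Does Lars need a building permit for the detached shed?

Yes — Lars must obtain a building permit.

Exception (a)'s conditions are all satisfied: a current Category 5 Certificate is held; the lot has no other accessory structure. But: (d) operates against (a): a current Provisional Waiver is held. (e) would limit (d) — a home-based business operates on the lot — but (f) sets (e) aside: (f) operates against (e): the lot is in a historic district. (a) is therefore removed.
Exception (b) does not apply: the structure's height is 9 ft, not below 8 ft.
Exception (c) fails — a window faces an adjoining lot.
None of the exceptions is available; § 18 applies in full.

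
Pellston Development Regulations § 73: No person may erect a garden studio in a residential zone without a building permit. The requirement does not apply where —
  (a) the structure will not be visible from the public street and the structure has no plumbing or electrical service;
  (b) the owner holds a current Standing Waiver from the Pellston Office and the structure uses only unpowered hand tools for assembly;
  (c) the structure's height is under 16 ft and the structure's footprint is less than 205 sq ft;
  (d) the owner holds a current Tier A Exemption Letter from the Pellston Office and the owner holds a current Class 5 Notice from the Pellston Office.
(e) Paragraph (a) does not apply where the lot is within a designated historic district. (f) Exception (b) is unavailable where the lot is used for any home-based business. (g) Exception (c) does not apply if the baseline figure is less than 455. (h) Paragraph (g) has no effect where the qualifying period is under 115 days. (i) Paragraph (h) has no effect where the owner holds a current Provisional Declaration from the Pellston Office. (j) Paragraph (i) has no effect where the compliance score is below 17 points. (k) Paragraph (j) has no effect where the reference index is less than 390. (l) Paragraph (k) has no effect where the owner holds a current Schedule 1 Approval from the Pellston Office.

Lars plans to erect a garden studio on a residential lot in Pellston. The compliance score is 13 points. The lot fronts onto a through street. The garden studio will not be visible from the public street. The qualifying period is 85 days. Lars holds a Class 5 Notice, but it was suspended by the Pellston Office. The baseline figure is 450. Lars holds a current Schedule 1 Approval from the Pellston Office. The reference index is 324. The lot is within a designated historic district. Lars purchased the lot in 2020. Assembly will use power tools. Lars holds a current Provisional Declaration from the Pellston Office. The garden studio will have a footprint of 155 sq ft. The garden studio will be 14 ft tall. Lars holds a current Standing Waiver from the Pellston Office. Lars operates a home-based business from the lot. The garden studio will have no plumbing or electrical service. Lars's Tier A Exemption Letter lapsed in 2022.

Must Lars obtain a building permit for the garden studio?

Exception (a) is satisfied on its face — the structure will not be visible from the street; there is no plumbing or electrical service. Turning to paragraph (e): (e) operates — the lot is in a historic district. (a) is therefore removed.
Exception (b) does not apply: assembly uses power tools.
All of (c)'s requirements are met (the structure's height is 14 ft, under the 16 ft limit; the structure's footprint is 155 sq ft, less than the 205 sq ft limit). Considering the limiting provisions: (g) would limit (c) — the baseline figure is 450, less than the 455 limit — but (h) sets (g) aside: (h) is engaged — the qualifying period is 85 days, under the 115 days limit. (i) applies (a current Provisional Declaration is held), but is itself disapplied by (j): (j) operates against (i): the compliance score is 13 points, below the 17 points limit. (k) operates (the reference index is 324, less than the 390 limit), but yields to (l): (l) is engaged — a current Schedule 1 Approval is held. Exception (c) stands.
Exception (d) does not apply: there is no Tier A Exemption Letter in force.

No — exception (c) applies; Lars does not need a building permit.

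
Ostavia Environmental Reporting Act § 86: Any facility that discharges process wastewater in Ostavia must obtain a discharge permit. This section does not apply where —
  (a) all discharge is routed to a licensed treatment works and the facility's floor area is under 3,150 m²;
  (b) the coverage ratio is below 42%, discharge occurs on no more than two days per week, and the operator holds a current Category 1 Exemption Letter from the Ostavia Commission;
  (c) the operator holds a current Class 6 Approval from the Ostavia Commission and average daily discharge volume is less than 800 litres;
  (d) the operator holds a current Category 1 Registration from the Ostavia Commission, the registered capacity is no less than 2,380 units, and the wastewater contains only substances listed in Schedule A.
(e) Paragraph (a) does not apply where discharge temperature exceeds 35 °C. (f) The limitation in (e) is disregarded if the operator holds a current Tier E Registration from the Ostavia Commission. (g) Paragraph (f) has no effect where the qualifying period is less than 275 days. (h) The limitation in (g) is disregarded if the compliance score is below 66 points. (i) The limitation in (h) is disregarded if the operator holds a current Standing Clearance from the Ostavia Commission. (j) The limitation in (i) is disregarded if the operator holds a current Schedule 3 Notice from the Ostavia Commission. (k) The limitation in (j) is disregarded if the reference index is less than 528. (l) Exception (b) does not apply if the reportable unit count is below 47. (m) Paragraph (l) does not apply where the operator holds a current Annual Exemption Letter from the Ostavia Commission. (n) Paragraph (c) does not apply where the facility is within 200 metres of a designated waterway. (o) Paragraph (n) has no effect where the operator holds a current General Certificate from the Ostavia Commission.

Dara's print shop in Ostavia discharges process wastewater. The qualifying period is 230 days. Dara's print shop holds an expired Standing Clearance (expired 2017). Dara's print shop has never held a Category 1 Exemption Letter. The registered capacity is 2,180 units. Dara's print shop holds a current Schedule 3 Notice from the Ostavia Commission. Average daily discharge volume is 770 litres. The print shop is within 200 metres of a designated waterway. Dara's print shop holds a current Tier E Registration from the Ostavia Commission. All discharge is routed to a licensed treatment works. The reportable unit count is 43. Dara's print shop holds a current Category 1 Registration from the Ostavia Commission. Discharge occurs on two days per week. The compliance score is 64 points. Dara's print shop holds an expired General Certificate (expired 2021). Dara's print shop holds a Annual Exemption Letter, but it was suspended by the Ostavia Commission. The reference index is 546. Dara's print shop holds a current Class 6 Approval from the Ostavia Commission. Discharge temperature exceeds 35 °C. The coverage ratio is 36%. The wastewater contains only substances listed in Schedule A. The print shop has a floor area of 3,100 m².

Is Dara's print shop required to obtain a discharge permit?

Exception (a): discharge is routed to a licensed treatment works; the facility's floor area is 3,100 m², under the 3,150 m² limit — every condition holds. Considering the limiting provisions: (e) is triggered (discharge temperature exceeds 35 °C), but is set aside by (f): (f) applies — a current Tier E Registration is held. (g) operates (the qualifying period is 230 days, less than the 275 days limit), but is overridden by (h): (h) operates against (g): the compliance score is 64 points, below the 66 points limit. (i) is not engaged (the Standing Clearance is not current), so (h) stands. (a) remains available.
Exception (b) does not apply: the Category 1 Exemption Letter is not current.
Exception (c)'s conditions are all satisfied: a current Class 6 Approval is held; average daily discharge volume is 770 litres, less than the 800 litres limit. But: (n) operates against (c): the print shop is within 200 m of a designated waterway. (o), which would lift (n), is not engaged — the General Certificate is not current. (c) is therefore removed.
Exception (d) does not apply: the registered capacity is 2,180 units, short of 2,380 units.

No — exception (a) applies; Dara's print shop is not required to obtain a discharge permit.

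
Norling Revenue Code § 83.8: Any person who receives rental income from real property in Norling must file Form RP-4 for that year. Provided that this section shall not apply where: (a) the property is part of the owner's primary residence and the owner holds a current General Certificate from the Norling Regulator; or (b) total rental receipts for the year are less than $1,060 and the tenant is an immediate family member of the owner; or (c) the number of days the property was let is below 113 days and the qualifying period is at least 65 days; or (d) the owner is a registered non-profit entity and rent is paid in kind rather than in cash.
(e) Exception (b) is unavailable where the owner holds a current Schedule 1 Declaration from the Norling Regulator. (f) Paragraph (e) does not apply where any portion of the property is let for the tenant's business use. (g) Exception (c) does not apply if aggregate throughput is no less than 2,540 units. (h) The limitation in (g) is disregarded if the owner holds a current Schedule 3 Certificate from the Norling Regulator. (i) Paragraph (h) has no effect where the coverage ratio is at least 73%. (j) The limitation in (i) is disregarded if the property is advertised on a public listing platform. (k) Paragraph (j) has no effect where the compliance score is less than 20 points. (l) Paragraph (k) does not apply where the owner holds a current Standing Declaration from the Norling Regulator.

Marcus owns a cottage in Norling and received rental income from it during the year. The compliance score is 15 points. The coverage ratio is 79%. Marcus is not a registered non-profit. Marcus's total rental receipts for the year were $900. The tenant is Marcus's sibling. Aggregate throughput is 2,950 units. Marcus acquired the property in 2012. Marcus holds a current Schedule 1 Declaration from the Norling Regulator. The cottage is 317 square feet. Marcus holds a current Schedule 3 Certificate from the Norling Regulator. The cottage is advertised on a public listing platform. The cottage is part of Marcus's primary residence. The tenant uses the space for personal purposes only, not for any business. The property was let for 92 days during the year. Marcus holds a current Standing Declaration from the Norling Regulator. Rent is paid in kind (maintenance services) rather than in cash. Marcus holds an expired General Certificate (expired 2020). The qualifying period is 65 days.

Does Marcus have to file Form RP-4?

Exception (a) does not apply: no current General Certificate is held.
All of (b)'s requirements are met (total rental receipts for the year are $900, less than the $1,060 limit; the tenant is an immediate family member). But: (e) operates against (b): a current Schedule 1 Declaration is held. (f) is not engaged (the space is used for personal purposes only), so (e) stands. Exception (b) does not apply.
Exception (c): the number of days the property was let is 92 days, below the 113 days limit; the qualifying period is 65 days, meeting the 65 days threshold — every condition holds. Under paragraphs (g)–(l): (g) is engaged (aggregate throughput is 2,950 units, meeting the 2,540 units threshold), but is itself disapplied by (h): (h) operates against (g): a current Schedule 3 Certificate is held. (i) would limit (h) — the coverage ratio is 79%, meeting the 73% threshold — but (j) sets (i) aside: (j) operates — the property is publicly advertised. (k) would limit (j) — the compliance score is 15 points, less than the 20 points limit — but (l) sets (k) aside: (l) operates against (k): a current Standing Declaration is held. (c) remains available.
Exception (d) requires that the owner is a registered non-profit entity; but Marcus is not a registered non-profit, so (d) is unavailable.

No — exception (c) applies; Marcus is not required to file Form RP-4.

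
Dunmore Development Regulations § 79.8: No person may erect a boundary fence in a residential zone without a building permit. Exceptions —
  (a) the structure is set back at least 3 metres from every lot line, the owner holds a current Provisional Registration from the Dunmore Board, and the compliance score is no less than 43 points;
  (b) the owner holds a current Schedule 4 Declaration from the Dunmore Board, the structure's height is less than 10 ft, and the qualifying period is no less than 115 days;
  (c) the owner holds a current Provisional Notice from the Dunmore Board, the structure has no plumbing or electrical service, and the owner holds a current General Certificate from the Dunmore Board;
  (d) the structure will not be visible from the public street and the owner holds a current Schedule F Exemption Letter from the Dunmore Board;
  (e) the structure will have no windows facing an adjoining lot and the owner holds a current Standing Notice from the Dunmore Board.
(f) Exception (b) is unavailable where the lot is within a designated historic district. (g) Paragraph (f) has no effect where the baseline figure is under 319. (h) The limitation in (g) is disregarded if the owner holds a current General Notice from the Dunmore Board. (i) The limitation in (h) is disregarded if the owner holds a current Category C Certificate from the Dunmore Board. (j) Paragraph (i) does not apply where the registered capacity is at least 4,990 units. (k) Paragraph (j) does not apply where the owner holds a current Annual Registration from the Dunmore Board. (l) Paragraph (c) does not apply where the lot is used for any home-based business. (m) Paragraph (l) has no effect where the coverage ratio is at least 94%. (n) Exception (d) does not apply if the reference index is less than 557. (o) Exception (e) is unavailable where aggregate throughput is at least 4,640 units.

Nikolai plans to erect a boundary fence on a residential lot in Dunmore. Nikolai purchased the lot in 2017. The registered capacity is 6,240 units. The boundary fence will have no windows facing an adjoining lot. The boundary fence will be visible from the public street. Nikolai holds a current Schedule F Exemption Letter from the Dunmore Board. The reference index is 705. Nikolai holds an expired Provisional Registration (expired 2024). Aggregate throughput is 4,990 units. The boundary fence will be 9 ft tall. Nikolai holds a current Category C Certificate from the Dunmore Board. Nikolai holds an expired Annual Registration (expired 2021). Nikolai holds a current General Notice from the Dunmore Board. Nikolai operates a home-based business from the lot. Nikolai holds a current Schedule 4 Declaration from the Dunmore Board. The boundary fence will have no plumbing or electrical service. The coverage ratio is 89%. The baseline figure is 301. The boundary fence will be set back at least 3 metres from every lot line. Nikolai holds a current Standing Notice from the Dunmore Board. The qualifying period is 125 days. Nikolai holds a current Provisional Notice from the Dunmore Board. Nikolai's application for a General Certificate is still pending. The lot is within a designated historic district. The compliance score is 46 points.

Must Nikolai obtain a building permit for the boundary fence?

Yes — Nikolai must obtain a building permit.

Exception (a) requires that the owner holds a current Provisional Registration from the Dunmore Board; but there is no Provisional Registration in force, so (a) is unavailable.
Exception (b): a current Schedule 4 Declaration is held; the structure's height is 9 ft, less than the 10 ft limit; the qualifying period is 125 days, meeting the 115 days threshold — every condition holds. But applying paragraphs (f)–(k): (f) operates against (b): the lot is in a historic district. (g) is triggered (the baseline figure is 301, under the 319 limit), but is set aside by (h): (h) is triggered — a current General Notice is held. (i) operates (a current Category C Certificate is held), but is set aside by (j): (j) is triggered — the registered capacity is 6,240 units, meeting the 4,990 units threshold. (k) is not engaged (the Annual Registration is not current), so (j) stands. Exception (b) does not apply.
Exception (c) requires that the owner holds a current General Certificate from the Dunmore Board; but the General Certificate is not current, so (c) is unavailable.
Exception (d) does not apply: the structure will be visible from the street.
Exception (e)'s conditions are all satisfied: no windows face an adjoining lot; a current Standing Notice is held. But: (o) operates — aggregate throughput is 4,990 units, meeting the 4,640 units threshold. So (e) is unavailable.
No exception is made out. Nikolai falls within the general rule.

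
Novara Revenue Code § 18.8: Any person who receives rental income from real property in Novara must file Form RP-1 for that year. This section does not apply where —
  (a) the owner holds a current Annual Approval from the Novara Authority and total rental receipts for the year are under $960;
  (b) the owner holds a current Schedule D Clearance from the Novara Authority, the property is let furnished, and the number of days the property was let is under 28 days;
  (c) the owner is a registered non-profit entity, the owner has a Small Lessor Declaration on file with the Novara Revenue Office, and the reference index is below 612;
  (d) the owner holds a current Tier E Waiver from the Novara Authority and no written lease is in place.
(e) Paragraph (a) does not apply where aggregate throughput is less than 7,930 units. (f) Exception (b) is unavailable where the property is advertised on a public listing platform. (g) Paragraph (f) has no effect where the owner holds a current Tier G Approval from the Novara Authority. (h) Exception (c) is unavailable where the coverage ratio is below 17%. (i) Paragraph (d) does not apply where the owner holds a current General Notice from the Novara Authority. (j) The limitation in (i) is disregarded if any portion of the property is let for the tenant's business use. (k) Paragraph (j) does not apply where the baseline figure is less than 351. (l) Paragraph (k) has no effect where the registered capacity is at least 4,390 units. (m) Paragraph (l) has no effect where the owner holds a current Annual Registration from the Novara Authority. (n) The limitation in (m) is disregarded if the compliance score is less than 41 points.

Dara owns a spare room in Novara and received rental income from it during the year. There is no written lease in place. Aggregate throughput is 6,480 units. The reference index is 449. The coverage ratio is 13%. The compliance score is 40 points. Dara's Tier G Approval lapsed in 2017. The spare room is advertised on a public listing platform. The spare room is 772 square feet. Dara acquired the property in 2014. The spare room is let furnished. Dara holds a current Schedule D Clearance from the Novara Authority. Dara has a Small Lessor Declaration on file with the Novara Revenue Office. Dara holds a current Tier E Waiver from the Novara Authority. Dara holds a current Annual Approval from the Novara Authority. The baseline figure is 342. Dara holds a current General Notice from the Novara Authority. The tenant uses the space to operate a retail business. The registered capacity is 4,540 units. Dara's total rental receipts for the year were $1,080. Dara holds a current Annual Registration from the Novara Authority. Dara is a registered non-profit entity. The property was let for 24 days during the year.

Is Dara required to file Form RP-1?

Exception (a) does not apply: total rental receipts for the year are $1,080, not under $960.
Exception (b)'s conditions are all satisfied: a current Schedule D Clearance is held; the property is let furnished; the number of days the property was let is 24 days, under the 28 days limit. But applying paragraphs (f)–(g): (f) operates against (b): the property is publicly advertised. (g), which would lift (f), is not triggered — the Tier G Approval is not current. Exception (b) does not apply.
Exception (c): Dara is a registered non-profit; a Small Lessor Declaration is on file; the reference index is 449, below the 612 limit — every condition holds. But applying paragraph (h): (h) operates against (c): the coverage ratio is 13%, below the 17% limit. (c) is therefore removed.
All of (d)'s requirements are met (a current Tier E Waiver is held; there is no written lease). As to paragraphs (i)–(n): (i) applies (a current General Notice is held), but is set aside by (j): (j) operates against (i): the space is let for business use. (k) applies (the baseline figure is 342, less than the 351 limit), but yields to (l): (l) operates against (k): the registered capacity is 4,540 units, meeting the 4,390 units threshold. (m) would limit (l) — a current Annual Registration is held — but (n) sets (m) aside: (n) operates against (m): the compliance score is 40 points, less than the 41 points limit. (d) remains available.

No — exception (d) applies; Dara is not required to file Form RP-1.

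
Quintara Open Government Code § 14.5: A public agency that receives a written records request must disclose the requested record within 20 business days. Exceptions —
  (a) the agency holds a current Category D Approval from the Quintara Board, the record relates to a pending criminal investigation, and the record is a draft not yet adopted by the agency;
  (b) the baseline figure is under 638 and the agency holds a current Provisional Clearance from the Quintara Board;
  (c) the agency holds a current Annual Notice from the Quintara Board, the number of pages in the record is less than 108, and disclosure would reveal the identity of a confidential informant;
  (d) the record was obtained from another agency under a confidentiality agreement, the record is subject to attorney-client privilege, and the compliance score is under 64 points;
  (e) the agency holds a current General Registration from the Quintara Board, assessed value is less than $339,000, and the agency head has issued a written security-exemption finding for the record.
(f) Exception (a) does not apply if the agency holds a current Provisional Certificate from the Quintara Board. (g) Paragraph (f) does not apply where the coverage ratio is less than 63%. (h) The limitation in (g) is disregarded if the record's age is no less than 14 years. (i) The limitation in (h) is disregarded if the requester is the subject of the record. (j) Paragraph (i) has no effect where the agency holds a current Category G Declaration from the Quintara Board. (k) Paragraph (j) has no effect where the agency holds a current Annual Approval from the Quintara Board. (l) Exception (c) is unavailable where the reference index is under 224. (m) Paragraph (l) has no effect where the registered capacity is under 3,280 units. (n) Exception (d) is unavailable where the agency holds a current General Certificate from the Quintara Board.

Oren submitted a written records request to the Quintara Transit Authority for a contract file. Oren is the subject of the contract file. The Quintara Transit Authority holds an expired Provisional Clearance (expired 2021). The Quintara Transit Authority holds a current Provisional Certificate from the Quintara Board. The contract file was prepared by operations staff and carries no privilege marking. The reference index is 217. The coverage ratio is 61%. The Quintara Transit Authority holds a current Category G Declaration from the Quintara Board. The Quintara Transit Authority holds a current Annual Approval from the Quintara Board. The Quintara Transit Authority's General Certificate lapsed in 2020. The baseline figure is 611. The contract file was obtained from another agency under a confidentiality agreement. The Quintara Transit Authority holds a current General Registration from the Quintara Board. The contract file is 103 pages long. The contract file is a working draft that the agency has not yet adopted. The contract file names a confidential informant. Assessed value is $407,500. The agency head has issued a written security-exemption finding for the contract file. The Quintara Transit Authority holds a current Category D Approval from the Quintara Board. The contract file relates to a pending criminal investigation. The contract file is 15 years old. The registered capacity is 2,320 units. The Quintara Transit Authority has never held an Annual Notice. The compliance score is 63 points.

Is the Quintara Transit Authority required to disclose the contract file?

No — exception (a) applies; the Quintara Transit Authority is not required to disclose the contract file.

Exception (a): a current Category D Approval is held; the contract file relates to a pending investigation; the contract file is an unadopted draft — every condition holds. As to paragraphs (f)–(k): (f) is triggered (a current Provisional Certificate is held), but is itself disapplied by (g): (g) operates against (f): the coverage ratio is 61%, less than the 63% limit. (h) would limit (g) — the record's age is 15 years, meeting the 14 years threshold — but (i) sets (h) aside: (i) is engaged — Oren is the subject of the contract file. (j) would limit (i) — a current Category G Declaration is held — but (k) sets (j) aside: (k) is engaged — a current Annual Approval is held. (a) remains available.
Exception (b) requires that the agency holds a current Provisional Clearance from the Quintara Board; but the Provisional Clearance is not current, so (b) is unavailable.
Exception (c) requires that the agency holds a current Annual Notice from the Quintara Board; but no current Annual Notice is held, so (c) is unavailable.
Exception (d) fails — the contract file carries no privilege marking.
Exception (e) does not apply: assessed value is $407,500, not less than $339,000.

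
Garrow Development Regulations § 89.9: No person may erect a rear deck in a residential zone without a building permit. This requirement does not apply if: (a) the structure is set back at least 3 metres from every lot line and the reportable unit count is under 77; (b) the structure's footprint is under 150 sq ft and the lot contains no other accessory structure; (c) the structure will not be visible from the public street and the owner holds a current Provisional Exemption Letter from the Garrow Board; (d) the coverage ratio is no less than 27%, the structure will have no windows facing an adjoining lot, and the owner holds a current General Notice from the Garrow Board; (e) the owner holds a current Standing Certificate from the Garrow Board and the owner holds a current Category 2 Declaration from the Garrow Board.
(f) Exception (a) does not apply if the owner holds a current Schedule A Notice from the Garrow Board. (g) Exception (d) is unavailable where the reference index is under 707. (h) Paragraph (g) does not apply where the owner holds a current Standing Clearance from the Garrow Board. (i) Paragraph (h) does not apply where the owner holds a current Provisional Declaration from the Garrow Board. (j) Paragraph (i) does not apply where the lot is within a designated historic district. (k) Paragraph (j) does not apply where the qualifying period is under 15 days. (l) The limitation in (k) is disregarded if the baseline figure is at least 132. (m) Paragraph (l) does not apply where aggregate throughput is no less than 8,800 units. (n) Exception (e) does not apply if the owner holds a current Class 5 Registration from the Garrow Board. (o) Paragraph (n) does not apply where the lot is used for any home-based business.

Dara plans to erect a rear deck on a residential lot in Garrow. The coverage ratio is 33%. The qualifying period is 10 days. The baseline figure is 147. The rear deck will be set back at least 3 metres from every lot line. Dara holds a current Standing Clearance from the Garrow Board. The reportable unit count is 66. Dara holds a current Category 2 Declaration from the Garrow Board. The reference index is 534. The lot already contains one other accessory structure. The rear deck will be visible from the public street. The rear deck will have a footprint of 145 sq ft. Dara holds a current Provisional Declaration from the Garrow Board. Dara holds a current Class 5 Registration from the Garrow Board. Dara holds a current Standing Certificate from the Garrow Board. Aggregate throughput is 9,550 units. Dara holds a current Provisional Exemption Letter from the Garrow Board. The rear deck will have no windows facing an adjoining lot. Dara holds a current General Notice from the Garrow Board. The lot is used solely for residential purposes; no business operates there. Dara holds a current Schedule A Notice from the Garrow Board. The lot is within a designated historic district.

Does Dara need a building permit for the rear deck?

Exception (a): the setback is at least 3 m on every side; the reportable unit count is 66, under the 77 limit — every condition holds. But: (f) applies — a current Schedule A Notice is held. (a) is therefore removed.
Exception (b) does not apply: the lot already has another accessory structure.
Exception (c) does not apply: the structure will be visible from the street.
Exception (d)'s conditions are all satisfied: the coverage ratio is 33%, meeting the 27% threshold; no windows face an adjoining lot; a current General Notice is held. Turning to paragraphs (g)–(m): (g) operates against (d): the reference index is 534, under the 707 limit. (h) is engaged (a current Standing Clearance is held), but yields to (i): (i) operates against (h): a current Provisional Declaration is held. (j) would limit (i) — the lot is in a historic district — but (k) sets (j) aside: (k) operates against (j): the qualifying period is 10 days, under the 15 days limit. (l) would limit (k) — the baseline figure is 147, meeting the 132 threshold — but (m) sets (l) aside: (m) operates against (l): aggregate throughput is 9,550 units, meeting the 8,800 units threshold. Exception (d) does not apply.
Exception (e): a current Standing Certificate is held; a current Category 2 Declaration is held — every condition holds. But: (n) operates against (e): a current Class 5 Registration is held. (o) is inapplicable (the lot is solely residential), so (n) stands. Exception (e) does not apply.
No exception displaces § 89.9.

Yes — Dara must obtain a building permit.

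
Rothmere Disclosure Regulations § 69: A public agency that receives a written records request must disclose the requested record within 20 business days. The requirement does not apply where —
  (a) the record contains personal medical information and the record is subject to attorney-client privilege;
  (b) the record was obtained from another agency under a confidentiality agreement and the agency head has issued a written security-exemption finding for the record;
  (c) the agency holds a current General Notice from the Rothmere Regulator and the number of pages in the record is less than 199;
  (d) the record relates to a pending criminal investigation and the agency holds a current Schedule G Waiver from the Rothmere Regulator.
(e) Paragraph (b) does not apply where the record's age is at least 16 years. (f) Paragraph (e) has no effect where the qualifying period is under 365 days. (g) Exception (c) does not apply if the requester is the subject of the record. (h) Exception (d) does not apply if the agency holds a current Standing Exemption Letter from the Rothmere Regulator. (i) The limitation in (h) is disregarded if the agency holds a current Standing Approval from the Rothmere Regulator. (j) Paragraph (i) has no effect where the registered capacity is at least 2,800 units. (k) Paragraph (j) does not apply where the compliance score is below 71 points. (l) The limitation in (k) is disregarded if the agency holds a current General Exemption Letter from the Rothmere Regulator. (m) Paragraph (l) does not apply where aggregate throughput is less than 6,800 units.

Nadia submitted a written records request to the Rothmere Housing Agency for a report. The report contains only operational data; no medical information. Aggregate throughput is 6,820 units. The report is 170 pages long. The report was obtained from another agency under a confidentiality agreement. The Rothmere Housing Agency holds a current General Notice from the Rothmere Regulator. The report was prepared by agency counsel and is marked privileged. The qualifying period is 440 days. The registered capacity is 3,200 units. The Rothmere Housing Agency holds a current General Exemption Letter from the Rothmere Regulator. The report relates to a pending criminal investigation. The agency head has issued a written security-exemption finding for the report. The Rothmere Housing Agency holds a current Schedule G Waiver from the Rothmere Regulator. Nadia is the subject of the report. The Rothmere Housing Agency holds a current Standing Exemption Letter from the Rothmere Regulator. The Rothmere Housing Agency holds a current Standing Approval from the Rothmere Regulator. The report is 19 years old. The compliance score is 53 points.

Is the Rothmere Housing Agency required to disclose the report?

Exception (a) does not apply: the report contains only operational data.
Exception (b): the report was obtained under a confidentiality agreement; a written security-exemption finding has been issued — every condition holds. Turning to paragraphs (e)–(f): (e) operates against (b): the record's age is 19 years, meeting the 16 years threshold. (f), which would lift (e), is inapplicable — the qualifying period is 440 days, not under 365 days. Exception (b) does not apply.
Exception (c) is satisfied on its face — a current General Notice is held; the number of pages in the record is 170, less than the 199 limit. Turning to paragraph (g): (g) operates against (c): Nadia is the subject of the report. Exception (c) does not apply.
Exception (d): the report relates to a pending investigation; a current Schedule G Waiver is held — every condition holds. But: (h) is triggered — a current Standing Exemption Letter is held. (i) would limit (h) — a current Standing Approval is held — but (j) sets (i) aside: (j) operates against (i): the registered capacity is 3,200 units, meeting the 2,800 units threshold. (k) is engaged (the compliance score is 53 points, below the 71 points limit), but is set aside by (l): (l) operates against (k): a current General Exemption Letter is held. (m) is not engaged (aggregate throughput is 6,820 units, not less than 6,800 units), so (l) stands. So (d) is unavailable.
No exception applies. The general rule governs.

Yes — the Rothmere Housing Agency must disclose the report.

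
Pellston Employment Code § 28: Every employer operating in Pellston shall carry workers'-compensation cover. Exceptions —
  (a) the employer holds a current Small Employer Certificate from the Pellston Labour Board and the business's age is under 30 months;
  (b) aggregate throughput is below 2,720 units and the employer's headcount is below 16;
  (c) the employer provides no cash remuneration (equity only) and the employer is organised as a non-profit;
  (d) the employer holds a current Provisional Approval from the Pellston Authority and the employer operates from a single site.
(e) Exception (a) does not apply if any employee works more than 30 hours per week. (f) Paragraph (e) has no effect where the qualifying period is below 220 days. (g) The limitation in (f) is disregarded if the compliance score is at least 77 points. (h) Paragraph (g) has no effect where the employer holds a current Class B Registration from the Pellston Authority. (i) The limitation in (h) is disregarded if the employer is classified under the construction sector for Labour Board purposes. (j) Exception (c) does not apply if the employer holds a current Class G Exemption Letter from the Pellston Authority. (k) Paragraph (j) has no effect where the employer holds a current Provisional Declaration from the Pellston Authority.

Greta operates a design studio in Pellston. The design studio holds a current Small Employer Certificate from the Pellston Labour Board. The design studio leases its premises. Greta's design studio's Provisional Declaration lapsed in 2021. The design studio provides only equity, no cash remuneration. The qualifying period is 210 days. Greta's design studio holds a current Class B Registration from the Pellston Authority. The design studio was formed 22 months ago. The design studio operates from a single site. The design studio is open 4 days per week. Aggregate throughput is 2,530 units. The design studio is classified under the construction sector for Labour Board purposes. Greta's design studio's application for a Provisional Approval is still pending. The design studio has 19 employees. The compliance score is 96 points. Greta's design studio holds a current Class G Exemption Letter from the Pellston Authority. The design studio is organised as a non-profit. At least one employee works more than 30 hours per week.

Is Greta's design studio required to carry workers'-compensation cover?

Yes — Greta's design studio must carry workers'-compensation cover.

All of (a)'s requirements are met (a current Small Employer Certificate is held; the business's age is 22 months, under the 30 months limit). However, paragraphs (e)–(i) must be considered: (e) operates against (a): at least one employee exceeds 30 hours/week. (f) would limit (e) — the qualifying period is 210 days, below the 220 days limit — but (g) sets (f) aside: (g) operates against (f): the compliance score is 96 points, meeting the 77 points threshold. (h) would limit (g) — a current Class B Registration is held — but (i) sets (h) aside: (i) is engaged — the design studio is classified under the construction sector. (a) is therefore removed.
Exception (b) does not apply: the employer's headcount is 19, not below 16.
All of (c)'s requirements are met (remuneration is equity-only; the employer is a non-profit). But applying paragraphs (j)–(k): (j) operates against (c): a current Class G Exemption Letter is held. (k) does not operate here (the Provisional Declaration is not current), so (j) stands. So (c) is unavailable.
Exception (d) does not apply: no current Provisional Approval is held.
No exception displaces § 28.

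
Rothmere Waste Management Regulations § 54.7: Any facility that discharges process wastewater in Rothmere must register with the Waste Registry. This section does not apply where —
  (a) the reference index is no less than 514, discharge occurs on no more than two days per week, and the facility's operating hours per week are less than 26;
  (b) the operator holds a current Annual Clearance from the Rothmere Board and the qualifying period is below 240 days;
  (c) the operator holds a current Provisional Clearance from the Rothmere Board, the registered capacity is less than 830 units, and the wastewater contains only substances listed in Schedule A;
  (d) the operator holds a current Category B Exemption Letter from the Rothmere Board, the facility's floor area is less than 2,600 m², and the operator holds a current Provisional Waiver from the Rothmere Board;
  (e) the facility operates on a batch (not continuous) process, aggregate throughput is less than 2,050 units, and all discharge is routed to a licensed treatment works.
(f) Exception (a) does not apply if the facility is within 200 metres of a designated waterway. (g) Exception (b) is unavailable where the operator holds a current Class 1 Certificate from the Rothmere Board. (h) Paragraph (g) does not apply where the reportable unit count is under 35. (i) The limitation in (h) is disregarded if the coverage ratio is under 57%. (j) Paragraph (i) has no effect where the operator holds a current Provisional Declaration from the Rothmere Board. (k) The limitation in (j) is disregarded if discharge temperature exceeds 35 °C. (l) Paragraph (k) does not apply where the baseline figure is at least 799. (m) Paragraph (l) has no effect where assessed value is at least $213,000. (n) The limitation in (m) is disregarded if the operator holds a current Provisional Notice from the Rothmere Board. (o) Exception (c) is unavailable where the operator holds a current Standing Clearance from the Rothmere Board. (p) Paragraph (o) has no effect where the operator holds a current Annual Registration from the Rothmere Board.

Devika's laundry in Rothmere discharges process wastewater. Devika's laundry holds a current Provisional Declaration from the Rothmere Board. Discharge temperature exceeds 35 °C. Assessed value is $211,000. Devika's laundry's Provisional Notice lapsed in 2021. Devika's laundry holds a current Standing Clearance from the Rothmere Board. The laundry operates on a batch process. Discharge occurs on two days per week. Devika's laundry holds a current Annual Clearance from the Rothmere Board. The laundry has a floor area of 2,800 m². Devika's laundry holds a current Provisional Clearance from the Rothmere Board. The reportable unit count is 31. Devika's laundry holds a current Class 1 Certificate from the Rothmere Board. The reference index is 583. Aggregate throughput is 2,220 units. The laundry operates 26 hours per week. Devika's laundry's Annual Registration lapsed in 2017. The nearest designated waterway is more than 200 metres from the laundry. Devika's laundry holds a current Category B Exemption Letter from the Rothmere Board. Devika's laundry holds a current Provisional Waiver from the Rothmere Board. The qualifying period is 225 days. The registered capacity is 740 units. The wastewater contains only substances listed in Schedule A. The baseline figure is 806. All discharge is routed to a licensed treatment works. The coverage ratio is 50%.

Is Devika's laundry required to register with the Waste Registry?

Exception (a) does not apply: the facility's operating hours per week are 26, not less than 26.
Exception (b): a current Annual Clearance is held; the qualifying period is 225 days, below the 240 days limit — every condition holds. As to paragraphs (g)–(n): (g) is triggered (a current Class 1 Certificate is held), but is set aside by (h): (h) operates against (g): the reportable unit count is 31, under the 35 limit. (i) would limit (h) — the coverage ratio is 50%, under the 57% limit — but (j) sets (i) aside: (j) is triggered — a current Provisional Declaration is held. (k) is engaged (discharge temperature exceeds 35 °C), but is displaced by (l): (l) is engaged — the baseline figure is 806, meeting the 799 threshold. (m), which would lift (l), is inapplicable — assessed value is $211,000, short of $213,000. (b) remains available.
All of (c)'s requirements are met (a current Provisional Clearance is held; the registered capacity is 740 units, less than the 830 units limit; the wastewater is Schedule-A-only). However, paragraphs (o)–(p) must be considered: (o) is engaged — a current Standing Clearance is held. (p) is not triggered (the Annual Registration is not current), so (o) stands. (c) is therefore removed.
Exception (d) does not apply: the facility's floor area is 2,800 m², not less than 2,600 m².
Exception (e) fails — aggregate throughput is 2,220 units, not less than 2,050 units.

No — exception (b) applies; Devika's laundry is not required to register with the Waste Registry.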